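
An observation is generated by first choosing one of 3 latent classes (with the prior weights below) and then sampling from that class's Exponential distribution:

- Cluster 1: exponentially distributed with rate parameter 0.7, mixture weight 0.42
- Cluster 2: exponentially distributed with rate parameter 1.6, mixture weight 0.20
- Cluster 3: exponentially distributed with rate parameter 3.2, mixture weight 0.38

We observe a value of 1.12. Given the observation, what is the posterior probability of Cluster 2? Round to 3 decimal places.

0.241

Apply Bayes' rule: the posterior for each component is proportional to its prior times its likelihood at x.
Evaluate each component's likelihood at the observed value:
  p_1 = 0.319603
  p_2 = 0.266603
  p_3 = 0.0888461
Unnormalised posteriors:
  w_1·p_1 = 0.42 × 0.319603 = 0.134233
  w_2·p_2 = 0.20 × 0.266603 = 0.0533205
  w_3·p_3 = 0.38 × 0.0888461 = 0.0337615
Marginal: 0.134233 + 0.0533205 + 0.0337615 = 0.221315
So the posterior for Cluster 2 is 0.0533205 / 0.221315 ≈ 0.241.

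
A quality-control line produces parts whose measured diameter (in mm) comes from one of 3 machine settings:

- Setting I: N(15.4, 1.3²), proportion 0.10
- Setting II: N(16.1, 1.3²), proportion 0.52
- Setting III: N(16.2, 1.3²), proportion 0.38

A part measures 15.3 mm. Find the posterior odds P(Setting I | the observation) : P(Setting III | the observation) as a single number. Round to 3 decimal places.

Posterior odds = (w_i f_i(x)) / (w_j f_j(x)); the normalising sum cancels.
Normal densities:
  f_I = 0.305972
  f_II = 0.253941
  f_III = 0.241485
Posterior odds = (w_I·f_I) / (w_III·f_III) = (0.10·0.305972) / (0.38·0.241485) = 0.0305972 / 0.0917643 ≈ 0.333

0.333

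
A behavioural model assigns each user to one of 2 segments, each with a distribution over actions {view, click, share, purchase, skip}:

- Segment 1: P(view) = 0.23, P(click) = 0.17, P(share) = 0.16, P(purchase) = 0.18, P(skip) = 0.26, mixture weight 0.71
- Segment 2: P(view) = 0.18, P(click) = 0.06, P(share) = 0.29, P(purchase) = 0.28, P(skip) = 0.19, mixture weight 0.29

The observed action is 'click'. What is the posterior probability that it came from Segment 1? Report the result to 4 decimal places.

Posterior ∝ prior × likelihood, so P(k | x) ∝ w_k f_k(x); normalise over all components.
Categorical probabilities:
  L_1 = P(click | comp) = 0.17
  L_2 = P(click | comp) = 0.06
Prior × likelihood for each component:
  w_1·L_1 = 0.71 × 0.17 = 0.1207
  w_2·L_2 = 0.29 × 0.06 = 0.0174
Evidence: 0.1207 + 0.0174 = 0.1381
So the posterior for Segment 1 is 0.1207 / 0.1381 ≈ 0.8740.

0.8740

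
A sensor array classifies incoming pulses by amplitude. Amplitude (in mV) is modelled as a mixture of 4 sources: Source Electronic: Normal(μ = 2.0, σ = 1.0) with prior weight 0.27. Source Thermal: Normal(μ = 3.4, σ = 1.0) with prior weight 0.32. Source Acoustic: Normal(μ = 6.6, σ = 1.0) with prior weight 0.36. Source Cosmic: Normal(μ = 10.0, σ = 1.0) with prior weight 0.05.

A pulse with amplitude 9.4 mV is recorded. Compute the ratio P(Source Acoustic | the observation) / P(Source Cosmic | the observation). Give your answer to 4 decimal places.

0.1710

Posterior odds = (π_i f_i(x)) / (π_j f_j(x)); the normalising sum cancels.
Evaluate each component's likelihood at the observed value:
  p_Electronic = 5.12775e-13
  p_Thermal = 6.07588e-09
  p_Acoustic = 0.00791545
  p_Cosmic = 0.333225
Odds = (0.36/0.05) × (0.00791545/0.333225) = 7.2 × 0.0237541 ≈ 0.1710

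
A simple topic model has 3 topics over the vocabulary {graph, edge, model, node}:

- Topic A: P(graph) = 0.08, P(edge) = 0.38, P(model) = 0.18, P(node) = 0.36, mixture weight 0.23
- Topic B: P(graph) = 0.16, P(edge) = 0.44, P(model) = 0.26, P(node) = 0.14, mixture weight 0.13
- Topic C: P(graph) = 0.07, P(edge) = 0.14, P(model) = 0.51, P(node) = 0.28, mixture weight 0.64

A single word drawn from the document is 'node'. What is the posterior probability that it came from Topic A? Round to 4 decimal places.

P(component k | x) = P(Z=k)·f_k(x) / marginal(x), where marginal(x) = Σ_j P(Z=j)·f_j(x).
Component likelihoods at x = 'node':
  L_A = P(node | comp) = 0.36
  L_B = P(node | comp) = 0.14
  L_C = P(node | comp) = 0.28
Multiply by the mixture weights:
  P(Z=A)·L_A = 0.23 × 0.36 = 0.0828
  P(Z=B)·L_B = 0.13 × 0.14 = 0.0182
  P(Z=C)·L_C = 0.64 × 0.28 = 0.1792
Marginal: 0.0828 + 0.0182 + 0.1792 = 0.2802
So the posterior for Topic A is 0.0828 / 0.2802 ≈ 0.2955.

0.2955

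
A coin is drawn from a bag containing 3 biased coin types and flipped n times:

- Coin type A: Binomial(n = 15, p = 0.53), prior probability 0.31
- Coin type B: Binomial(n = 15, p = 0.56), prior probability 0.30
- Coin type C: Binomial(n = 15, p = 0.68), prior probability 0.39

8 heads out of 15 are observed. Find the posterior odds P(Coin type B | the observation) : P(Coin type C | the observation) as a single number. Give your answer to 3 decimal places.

1.512

Posterior odds = (π_i f_i(x)) / (π_j f_j(x)); the normalising sum cancels.
Component likelihoods at x = 8 heads out of 15:
  L_A = C(15,8)·0.53^8·0.47^7 = 6435·0.00622597·0.00506623 = 0.202974
  L_B = C(15,8)·0.56^8·0.44^7 = 6435·0.00967173·0.00319278 = 0.198711
  L_C = C(15,8)·0.68^8·0.32^7 = 6435·0.0457163·0.000343597 = 0.101081
Odds = (0.30/0.39) × (0.198711/0.101081) = 0.769231 × 1.96586 ≈ 1.512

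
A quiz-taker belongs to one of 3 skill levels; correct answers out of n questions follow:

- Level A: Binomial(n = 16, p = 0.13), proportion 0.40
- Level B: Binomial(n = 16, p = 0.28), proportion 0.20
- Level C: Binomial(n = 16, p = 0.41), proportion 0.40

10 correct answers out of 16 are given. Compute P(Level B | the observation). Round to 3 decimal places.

By Bayes' theorem, P(k | x) = P(Z=k) f_k(x) / Σ_j P(Z=j) f_j(x).
Binomial probabilities:
  L_A = C(16,10)·0.13^10·0.87^6 = 8008·1.37858e-09·0.433626 = 4.78711e-06
  L_B = C(16,10)·0.28^10·0.72^6 = 8008·2.96197e-06·0.139314 = 0.00330445
  L_C = C(16,10)·0.41^10·0.59^6 = 8008·0.000134227·0.0421805 = 0.0453393
Prior × likelihood for each component:
  P(Z=A)·L_A = 0.40 × 4.78711e-06 = 1.91484e-06
  P(Z=B)·L_B = 0.20 × 0.00330445 = 0.00066089
  P(Z=C)·L_C = 0.40 × 0.0453393 = 0.0181357
Sum: 1.91484e-06 + 0.00066089 + 0.0181357 = 0.0187985
P(Level B | the observation) = 0.00066089 / 0.0187985 ≈ 0.035

0.035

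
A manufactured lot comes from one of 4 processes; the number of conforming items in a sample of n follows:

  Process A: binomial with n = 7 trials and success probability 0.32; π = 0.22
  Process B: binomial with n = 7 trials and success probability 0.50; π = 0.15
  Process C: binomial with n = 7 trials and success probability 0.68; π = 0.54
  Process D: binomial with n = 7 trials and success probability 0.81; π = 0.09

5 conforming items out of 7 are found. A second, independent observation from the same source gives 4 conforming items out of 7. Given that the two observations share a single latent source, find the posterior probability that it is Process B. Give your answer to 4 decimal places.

P(component k | x) = w_k·f_k(x) / marginal(x), where marginal(x) = Σ_j w_j·f_j(x).
Since both observations come from the same component, the likelihood for component k is f_k(x₁)·f_k(x₂).
  L_A = [C(7,5)·0.32^5·0.68^2 = 21·0.00335544·0.4624 = 0.0325827] × [0.115397] = 0.00375995
  L_B = [C(7,5)·0.50^5·0.50^2 = 21·0.03125·0.25 = 0.164062] × [0.273438] = 0.0448608
  L_C = [C(7,5)·0.68^5·0.32^2 = 21·0.145393·0.1024 = 0.312654] × [0.245219] = 0.0766686
  L_D = [C(7,5)·0.81^5·0.19^2 = 21·0.348678·0.0361 = 0.264333] × [0.10334] = 0.0273162
Prior × likelihood for each component:
  w_A·L_A = 0.22 × 0.00375995 = 0.000827188
  w_B·L_B = 0.15 × 0.0448608 = 0.00672913
  w_C·L_C = 0.54 × 0.0766686 = 0.041401
  w_D·L_D = 0.09 × 0.0273162 = 0.00245846
Denominator: 0.000827188 + 0.00672913 + 0.041401 + 0.00245846 = 0.0514158
P(Process B | x) = 0.00672913 / 0.0514158 ≈ 0.1309

0.1309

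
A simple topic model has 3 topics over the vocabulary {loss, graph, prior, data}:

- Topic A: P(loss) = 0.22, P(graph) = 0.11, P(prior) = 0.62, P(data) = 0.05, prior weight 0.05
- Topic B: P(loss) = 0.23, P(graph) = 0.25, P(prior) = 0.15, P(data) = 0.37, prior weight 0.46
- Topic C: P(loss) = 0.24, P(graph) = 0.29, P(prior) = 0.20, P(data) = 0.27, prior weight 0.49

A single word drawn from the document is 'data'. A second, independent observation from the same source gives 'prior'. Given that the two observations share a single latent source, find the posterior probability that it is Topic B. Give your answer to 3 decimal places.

0.477

P(component k | x) = π_k·f_k(x) / marginal(x), where marginal(x) = Σ_j π_j·f_j(x).
Since both observations come from the same component, the likelihood for component k is f_k(x₁)·f_k(x₂).
  f_A = [0.05] × [0.62] = 0.031
  f_B = [0.37] × [0.15] = 0.0555
  f_C = [0.27] × [0.2] = 0.054
Multiply by the mixture weights:
  π_A·f_A = 0.05 × 0.031 = 0.00155
  π_B·f_B = 0.46 × 0.0555 = 0.02553
  π_C·f_C = 0.49 × 0.054 = 0.02646
Normaliser: 0.00155 + 0.02553 + 0.02646 = 0.05354
P(Topic B | data) ≈ 0.477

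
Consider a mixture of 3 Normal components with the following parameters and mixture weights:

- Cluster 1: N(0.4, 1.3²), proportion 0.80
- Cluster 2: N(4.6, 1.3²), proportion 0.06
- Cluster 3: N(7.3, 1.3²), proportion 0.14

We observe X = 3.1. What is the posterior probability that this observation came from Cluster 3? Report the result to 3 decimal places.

Posterior ∝ prior × likelihood, so P(k | x) ∝ P(Z=k) f_k(x); normalise over all components.
Evaluate each component's likelihood at the observed value:
  p_1 = (1/(1.3·√(2π)))·exp(−(3.1−0.4)²/(2·1.3²)) = 0.306879·exp(-2.15680) = 0.0355041
  p_2 = (1/(1.3·√(2π)))·exp(−(3.1−4.6)²/(2·1.3²)) = 0.306879·exp(-0.66568) = 0.157712
  p_3 = (1/(1.3·√(2π)))·exp(−(3.1−7.3)²/(2·1.3²)) = 0.306879·exp(-5.21893) = 0.00166116
Unnormalised posteriors:
  P(Z=1)·p_1 = 0.80 × 0.0355041 = 0.0284033
  P(Z=2)·p_2 = 0.06 × 0.157712 = 0.00946273
  P(Z=3)·p_3 = 0.14 × 0.00166116 = 0.000232563
Denominator: 0.0284033 + 0.00946273 + 0.000232563 = 0.0380986
P(Cluster 3 | data) = 0.000232563 / 0.0380986 ≈ 0.006

0.006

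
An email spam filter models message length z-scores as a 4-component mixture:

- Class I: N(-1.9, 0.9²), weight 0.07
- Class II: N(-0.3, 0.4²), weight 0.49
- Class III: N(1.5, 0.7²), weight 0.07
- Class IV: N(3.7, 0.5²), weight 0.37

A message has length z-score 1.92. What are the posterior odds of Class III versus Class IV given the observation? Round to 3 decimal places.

63.772

The posterior odds equal the prior odds times the likelihood ratio: (π_i/π_j)·(f_i(x)/f_j(x)).
Evaluate each component's likelihood at the observed value:
  f_I = (1/(0.9·√(2π)))·exp(−(1.92−-1.9)²/(2·0.9²)) = 0.443269·exp(-9.00765) = 5.42866e-05
  f_II = (1/(0.4·√(2π)))·exp(−(1.92−-0.3)²/(2·0.4²)) = 0.997356·exp(-15.40125) = 2.04255e-07
  f_III = (1/(0.7·√(2π)))·exp(−(1.92−1.5)²/(2·0.7²)) = 0.569918·exp(-0.18000) = 0.476035
  f_IV = (1/(0.5·√(2π)))·exp(−(1.92−3.7)²/(2·0.5²)) = 0.797885·exp(-6.33680) = 0.00141222
Posterior odds = (π_III·f_III) / (π_IV·f_IV) = (0.07·0.476035) / (0.37·0.00141222) = 0.0333225 / 0.000522522 ≈ 63.772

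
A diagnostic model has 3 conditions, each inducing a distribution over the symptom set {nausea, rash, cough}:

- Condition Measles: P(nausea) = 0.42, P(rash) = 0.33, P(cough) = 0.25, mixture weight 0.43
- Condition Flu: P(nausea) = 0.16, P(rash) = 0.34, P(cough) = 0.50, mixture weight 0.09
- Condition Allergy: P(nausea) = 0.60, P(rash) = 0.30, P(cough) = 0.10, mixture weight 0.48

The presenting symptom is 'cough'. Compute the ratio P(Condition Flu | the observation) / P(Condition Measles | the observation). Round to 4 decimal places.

0.4186

Posterior odds = (π_i f_i(x)) / (π_j f_j(x)); the normalising sum cancels.
Component likelihoods at x = 'cough':
  f_Measles = 0.25
  f_Flu = 0.5
  f_Allergy = 0.1
Odds = (0.09/0.43) × (0.5/0.25) = 0.209302 × 2 ≈ 0.4186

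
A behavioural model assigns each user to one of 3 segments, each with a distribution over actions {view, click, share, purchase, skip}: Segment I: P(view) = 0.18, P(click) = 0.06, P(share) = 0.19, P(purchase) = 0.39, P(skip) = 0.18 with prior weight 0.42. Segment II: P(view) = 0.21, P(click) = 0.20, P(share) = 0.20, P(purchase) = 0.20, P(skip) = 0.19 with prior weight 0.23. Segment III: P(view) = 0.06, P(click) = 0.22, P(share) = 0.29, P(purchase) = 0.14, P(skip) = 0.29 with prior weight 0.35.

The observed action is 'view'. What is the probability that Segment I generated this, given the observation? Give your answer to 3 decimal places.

0.522

Posterior ∝ prior × likelihood, so P(k | x) ∝ π_k f_k(x); normalise over all components.
Evaluate each component's likelihood at the observed value:
  f_I = P(view | comp) = 0.18
  f_II = P(view | comp) = 0.21
  f_III = P(view | comp) = 0.06
Unnormalised posteriors:
  π_I·f_I = 0.42 × 0.18 = 0.0756
  π_II·f_II = 0.23 × 0.21 = 0.0483
  π_III·f_III = 0.35 × 0.06 = 0.021
Normaliser: 0.0756 + 0.0483 + 0.021 = 0.1449
Responsibility of Segment I: 0.0756 / 0.1449 ≈ 0.522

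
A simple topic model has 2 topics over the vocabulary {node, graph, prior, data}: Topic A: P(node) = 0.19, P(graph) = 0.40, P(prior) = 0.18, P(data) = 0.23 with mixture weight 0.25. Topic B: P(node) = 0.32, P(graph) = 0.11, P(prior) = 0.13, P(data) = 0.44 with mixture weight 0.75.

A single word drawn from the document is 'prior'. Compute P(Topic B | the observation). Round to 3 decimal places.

The responsibility of component k is P(Z=k) f_k(x) divided by Σ_j P(Z=j) f_j(x).
Categorical probabilities:
  L_A = P(prior | comp) = 0.18
  L_B = P(prior | comp) = 0.13
Weight by the priors:
  P(Z=A)·L_A = 0.25 × 0.18 = 0.045
  P(Z=B)·L_B = 0.75 × 0.13 = 0.0975
Marginal: 0.045 + 0.0975 = 0.1425
So the posterior for Topic B is 0.0975 / 0.1425 ≈ 0.684.

0.684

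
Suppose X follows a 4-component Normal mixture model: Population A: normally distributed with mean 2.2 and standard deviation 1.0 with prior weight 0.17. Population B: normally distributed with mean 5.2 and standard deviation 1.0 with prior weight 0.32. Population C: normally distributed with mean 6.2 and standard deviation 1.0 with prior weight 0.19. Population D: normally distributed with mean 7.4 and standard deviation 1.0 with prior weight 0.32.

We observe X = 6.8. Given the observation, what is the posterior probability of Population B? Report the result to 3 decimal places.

0.173

Apply Bayes' rule: the posterior for each component is proportional to its prior times its likelihood at x.
Evaluate each component's likelihood at the observed value:
  f_A = 1.01409e-05
  f_B = 0.110921
  f_C = 0.333225
  f_D = 0.333225
Prior × likelihood for each component:
  w_A·f_A = 0.17 × 1.01409e-05 = 1.72394e-06
  w_B·f_B = 0.32 × 0.110921 = 0.0354947
  w_C·f_C = 0.19 × 0.333225 = 0.0633127
  w_D·f_D = 0.32 × 0.333225 = 0.106632
Sum: 1.72394e-06 + 0.0354947 + 0.0633127 + 0.106632 = 0.205441
Responsibility of Population B: 0.0354947 / 0.205441 ≈ 0.173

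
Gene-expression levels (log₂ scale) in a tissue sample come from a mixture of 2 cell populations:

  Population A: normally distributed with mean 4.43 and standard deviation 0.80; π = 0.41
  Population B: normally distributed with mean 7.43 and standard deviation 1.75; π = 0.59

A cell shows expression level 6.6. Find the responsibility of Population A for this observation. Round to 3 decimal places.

0.041

P(component k | x) = π_k·f_k(x) / marginal(x), where marginal(x) = Σ_j π_j·f_j(x).
Component likelihoods at x = 6.6:
  L_A = 0.0125929
  L_B = 0.203716
Multiply by the mixture weights:
  π_A·L_A = 0.41 × 0.0125929 = 0.00516308
  π_B·L_B = 0.59 × 0.203716 = 0.120193
Evidence: 0.00516308 + 0.120193 = 0.125356
P(Population A | x) = 0.00516308 / 0.125356 ≈ 0.041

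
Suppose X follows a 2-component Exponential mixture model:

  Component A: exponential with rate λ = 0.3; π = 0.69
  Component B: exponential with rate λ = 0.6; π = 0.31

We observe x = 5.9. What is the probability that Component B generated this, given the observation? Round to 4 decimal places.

By Bayes' theorem, P(k | x) = π_k f_k(x) / Σ_j π_j f_j(x).
Evaluate each component's likelihood at the observed value:
  f_A = 0.0510999
  f_B = 0.017408
Prior × likelihood for each component:
  π_A·f_A = 0.69 × 0.0510999 = 0.0352589
  π_B·f_B = 0.31 × 0.017408 = 0.00539648
Denominator: 0.0352589 + 0.00539648 = 0.0406554
P(Component B | x) = 0.00539648 / 0.0406554 ≈ 0.1327

0.1327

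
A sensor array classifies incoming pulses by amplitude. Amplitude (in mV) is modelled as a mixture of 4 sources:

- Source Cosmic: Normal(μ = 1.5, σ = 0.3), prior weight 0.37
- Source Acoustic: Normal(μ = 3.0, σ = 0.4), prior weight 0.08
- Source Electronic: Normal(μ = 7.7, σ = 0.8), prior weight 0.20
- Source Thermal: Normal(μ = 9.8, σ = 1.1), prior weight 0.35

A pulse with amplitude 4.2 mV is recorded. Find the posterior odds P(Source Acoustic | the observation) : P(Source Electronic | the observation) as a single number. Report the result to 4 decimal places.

127.3793

Since P(k|x) ∝ w_k f_k(x), the posterior odds are w_i f_i(x) / (w_j f_j(x)).
Evaluate each component's likelihood at the observed value:
  f_Cosmic = 3.42659e-18
  f_Acoustic = 0.0110796
  f_Electronic = 3.47925e-05
  f_Thermal = 8.54349e-07
Posterior odds = (w_Acoustic·f_Acoustic) / (w_Electronic·f_Electronic) = (0.08·0.0110796) / (0.20·3.47925e-05) = 0.00088637 / 6.95851e-06 ≈ 127.3793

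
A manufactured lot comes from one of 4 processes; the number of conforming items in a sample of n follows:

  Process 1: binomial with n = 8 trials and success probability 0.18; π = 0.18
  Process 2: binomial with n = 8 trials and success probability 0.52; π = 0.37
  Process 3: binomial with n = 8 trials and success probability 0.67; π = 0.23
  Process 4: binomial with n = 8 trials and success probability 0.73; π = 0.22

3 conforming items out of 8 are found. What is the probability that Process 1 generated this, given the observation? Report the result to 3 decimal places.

Posterior ∝ prior × likelihood, so P(k | x) ∝ w_k f_k(x); normalise over all components.
Binomial probabilities:
  L_1 = 0.121081
  L_2 = 0.200634
  L_3 = 0.0659147
  L_4 = 0.031259
Unnormalised posteriors:
  w_1·L_1 = 0.18 × 0.121081 = 0.0217945
  w_2·L_2 = 0.37 × 0.200634 = 0.0742345
  w_3·L_3 = 0.23 × 0.0659147 = 0.0151604
  w_4·L_4 = 0.22 × 0.031259 = 0.00687699
Sum: 0.0217945 + 0.0742345 + 0.0151604 + 0.00687699 = 0.118066
P(Process 1 | the observation) ≈ 0.185

0.185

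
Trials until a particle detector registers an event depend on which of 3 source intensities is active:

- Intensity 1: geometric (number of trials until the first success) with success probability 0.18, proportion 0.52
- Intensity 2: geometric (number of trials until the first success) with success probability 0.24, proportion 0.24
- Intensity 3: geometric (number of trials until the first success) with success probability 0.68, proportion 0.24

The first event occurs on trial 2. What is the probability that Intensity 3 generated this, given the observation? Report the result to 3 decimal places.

Apply Bayes' rule: the posterior for each component is proportional to its prior times its likelihood at x.
Component likelihoods at x = 2:
  f_1 = 0.1476
  f_2 = 0.1824
  f_3 = 0.2176
Unnormalised posteriors:
  P(Z=1)·f_1 = 0.52 × 0.1476 = 0.076752
  P(Z=2)·f_2 = 0.24 × 0.1824 = 0.043776
  P(Z=3)·f_3 = 0.24 × 0.2176 = 0.052224
Sum: 0.076752 + 0.043776 + 0.052224 = 0.172752
P(Intensity 3 | 2) ≈ 0.302

0.302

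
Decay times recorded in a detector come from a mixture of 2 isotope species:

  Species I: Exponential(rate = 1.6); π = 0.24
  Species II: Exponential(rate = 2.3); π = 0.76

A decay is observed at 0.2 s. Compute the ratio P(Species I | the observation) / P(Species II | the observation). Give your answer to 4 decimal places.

0.2527

Posterior odds = (w_i f_i(x)) / (w_j f_j(x)); the normalising sum cancels.
Exponential densities:
  L_I = 1.16184
  L_II = 1.45195
Odds = (0.24/0.76) × (1.16184/1.45195) = 0.315789 × 0.80019 ≈ 0.2527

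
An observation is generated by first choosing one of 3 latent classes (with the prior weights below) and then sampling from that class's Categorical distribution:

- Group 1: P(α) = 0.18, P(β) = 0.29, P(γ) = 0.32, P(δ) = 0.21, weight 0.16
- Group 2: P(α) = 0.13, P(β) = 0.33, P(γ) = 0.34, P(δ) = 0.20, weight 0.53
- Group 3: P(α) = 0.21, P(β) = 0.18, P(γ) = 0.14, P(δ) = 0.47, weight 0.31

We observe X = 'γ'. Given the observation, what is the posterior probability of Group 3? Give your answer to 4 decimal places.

Posterior ∝ prior × likelihood, so P(k | x) ∝ P(Z=k) f_k(x); normalise over all components.
Component likelihoods at x = 'γ':
  p_1 = P(γ | comp) = 0.32
  p_2 = P(γ | comp) = 0.34
  p_3 = P(γ | comp) = 0.14
Prior × likelihood for each component:
  P(Z=1)·p_1 = 0.16 × 0.32 = 0.0512
  P(Z=2)·p_2 = 0.53 × 0.34 = 0.1802
  P(Z=3)·p_3 = 0.31 × 0.14 = 0.0434
Normaliser: 0.0512 + 0.1802 + 0.0434 = 0.2748
Responsibility of Group 3: 0.0434 / 0.2748 ≈ 0.1579

0.1579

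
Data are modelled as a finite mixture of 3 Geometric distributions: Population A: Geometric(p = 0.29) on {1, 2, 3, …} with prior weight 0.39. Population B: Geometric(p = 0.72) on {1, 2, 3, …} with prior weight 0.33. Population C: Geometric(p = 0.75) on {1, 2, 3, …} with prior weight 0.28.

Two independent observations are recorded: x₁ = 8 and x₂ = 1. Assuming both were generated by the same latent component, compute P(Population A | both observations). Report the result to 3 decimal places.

The responsibility of component k is π_k f_k(x) divided by Σ_j π_j f_j(x).
Since both observations come from the same component, the likelihood for component k is f_k(x₁)·f_k(x₂).
  p_A = [0.0263758] × [0.29] = 0.007649
  p_B = [9.71491e-05] × [0.72] = 6.99473e-05
  p_C = [4.57764e-05] × [0.75] = 3.43323e-05
Weight by the priors:
  π_A·p_A = 0.39 × 0.007649 = 0.00298311
  π_B·p_B = 0.33 × 6.99473e-05 = 2.30826e-05
  π_C·p_C = 0.28 × 3.43323e-05 = 9.61304e-06
Denominator: 0.00298311 + 2.30826e-05 + 9.61304e-06 = 0.0030158
P(Population A | x₁, x₂) ≈ 0.989

0.989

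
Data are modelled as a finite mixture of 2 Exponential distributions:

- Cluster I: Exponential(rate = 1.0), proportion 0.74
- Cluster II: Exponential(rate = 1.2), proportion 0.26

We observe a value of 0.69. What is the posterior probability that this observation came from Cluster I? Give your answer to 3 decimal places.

0.731

By Bayes' theorem, P(k | x) = π_k f_k(x) / Σ_j π_j f_j(x).
Exponential densities:
  f_I = 0.501576
  f_II = 0.524307
Multiply by the mixture weights:
  π_I·f_I = 0.74 × 0.501576 = 0.371166
  π_II·f_II = 0.26 × 0.524307 = 0.13632
Denominator: 0.371166 + 0.13632 = 0.507486
So the posterior for Cluster I is 0.371166 / 0.507486 ≈ 0.731.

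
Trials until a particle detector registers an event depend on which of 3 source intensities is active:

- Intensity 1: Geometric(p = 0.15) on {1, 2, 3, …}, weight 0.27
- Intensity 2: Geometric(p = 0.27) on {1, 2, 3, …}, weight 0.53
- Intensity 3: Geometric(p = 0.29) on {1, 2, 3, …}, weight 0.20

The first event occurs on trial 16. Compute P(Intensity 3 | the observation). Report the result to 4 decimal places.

By Bayes' theorem, P(k | x) = P(Z=k) f_k(x) / Σ_j P(Z=j) f_j(x).
Geometric probabilities:
  p_1 = 0.15·(1−0.15)^15 = 0.15·0.0873542 = 0.0131031
  p_2 = 0.27·(1−0.27)^15 = 0.27·0.00890929 = 0.00240551
  p_3 = 0.29·(1−0.29)^15 = 0.29·0.00587321 = 0.00170323
Prior × likelihood for each component:
  P(Z=1)·p_1 = 0.27 × 0.0131031 = 0.00353785
  P(Z=2)·p_2 = 0.53 × 0.00240551 = 0.00127492
  P(Z=3)·p_3 = 0.20 × 0.00170323 = 0.000340646
Evidence: 0.00353785 + 0.00127492 + 0.000340646 = 0.00515341
P(Intensity 3 | 16) ≈ 0.0661

0.0661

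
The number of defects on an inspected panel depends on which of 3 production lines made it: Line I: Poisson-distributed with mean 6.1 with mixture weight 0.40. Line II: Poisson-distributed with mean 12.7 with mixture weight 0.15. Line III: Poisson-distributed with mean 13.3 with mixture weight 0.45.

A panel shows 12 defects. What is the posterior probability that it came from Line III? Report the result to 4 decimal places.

0.6886

Apply Bayes' rule: the posterior for each component is proportional to its prior times its likelihood at x.
Poisson probabilities:
  f_I = e^(−6.1)·6.1^12/12! = 0.0124287
  f_II = e^(−12.7)·12.7^12/12! = 0.112142
  f_III = e^(−13.3)·13.3^12/12! = 0.107094
Weight by the priors:
  w_I·f_I = 0.40 × 0.0124287 = 0.00497147
  w_II·f_II = 0.15 × 0.112142 = 0.0168213
  w_III·f_III = 0.45 × 0.107094 = 0.0481924
Normaliser: 0.00497147 + 0.0168213 + 0.0481924 = 0.0699852
P(Line III | 12 defects) ≈ 0.6886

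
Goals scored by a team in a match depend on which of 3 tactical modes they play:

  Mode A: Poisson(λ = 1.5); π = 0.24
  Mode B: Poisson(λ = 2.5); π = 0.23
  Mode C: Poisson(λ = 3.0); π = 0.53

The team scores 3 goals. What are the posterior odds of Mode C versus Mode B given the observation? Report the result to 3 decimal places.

2.415

Posterior odds = (π_i f_i(x)) / (π_j f_j(x)); the normalising sum cancels.
Poisson probabilities:
  p_A = e^(−1.5)·1.5^3/3! = 0.125511
  p_B = e^(−2.5)·2.5^3/3! = 0.213763
  p_C = e^(−3.0)·3.0^3/3! = 0.224042
Posterior odds = (π_C·p_C) / (π_B·p_B) = (0.53·0.224042) / (0.23·0.213763) = 0.118742 / 0.0491655 ≈ 2.415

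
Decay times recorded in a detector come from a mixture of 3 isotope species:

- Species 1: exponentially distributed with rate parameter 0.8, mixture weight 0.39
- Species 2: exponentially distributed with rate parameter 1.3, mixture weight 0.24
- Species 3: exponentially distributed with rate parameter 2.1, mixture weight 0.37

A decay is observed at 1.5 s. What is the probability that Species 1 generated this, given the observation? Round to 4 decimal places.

0.5474

Apply Bayes' rule: the posterior for each component is proportional to its prior times its likelihood at x.
Evaluate each component's likelihood at the observed value:
  p_1 = 0.240955
  p_2 = 0.184956
  p_3 = 0.0899895
Unnormalised posteriors:
  π_1·p_1 = 0.39 × 0.240955 = 0.0939726
  π_2·p_2 = 0.24 × 0.184956 = 0.0443895
  π_3·p_3 = 0.37 × 0.0899895 = 0.0332961
Evidence: 0.0939726 + 0.0443895 + 0.0332961 = 0.171658
P(Species 1 | the observation) ≈ 0.5474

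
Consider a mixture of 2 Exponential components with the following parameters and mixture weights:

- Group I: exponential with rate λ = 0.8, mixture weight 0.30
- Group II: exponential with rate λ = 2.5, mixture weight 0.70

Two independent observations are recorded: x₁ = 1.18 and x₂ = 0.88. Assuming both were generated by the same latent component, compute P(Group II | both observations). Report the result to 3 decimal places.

P(component k | x) = π_k·f_k(x) / marginal(x), where marginal(x) = Σ_j π_j·f_j(x).
Since both observations come from the same component, the likelihood for component k is f_k(x₁)·f_k(x₂).
  f_I = [0.311255] × [0.395682] = 0.123158
  f_II = [0.130849] × [0.277008] = 0.0362463
Unnormalised posteriors:
  π_I·f_I = 0.30 × 0.123158 = 0.0369474
  π_II·f_II = 0.70 × 0.0362463 = 0.0253724
Marginal: 0.0369474 + 0.0253724 = 0.0623198
P(Group II | x₁, x₂) ≈ 0.407

0.407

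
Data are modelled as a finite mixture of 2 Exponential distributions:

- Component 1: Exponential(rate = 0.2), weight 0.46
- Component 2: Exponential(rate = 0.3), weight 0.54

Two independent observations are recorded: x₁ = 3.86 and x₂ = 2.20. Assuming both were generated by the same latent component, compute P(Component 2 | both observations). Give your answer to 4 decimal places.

The responsibility of component k is P(Z=k) f_k(x) divided by Σ_j P(Z=j) f_j(x).
Since both observations come from the same component, the likelihood for component k is f_k(x₁)·f_k(x₂).
  f_1 = [0.0924176] × [0.128807] = 0.0119041
  f_2 = [0.0942341] × [0.155055] = 0.0146115
Multiply by the mixture weights:
  P(Z=1)·f_1 = 0.46 × 0.0119041 = 0.00547587
  P(Z=2)·f_2 = 0.54 × 0.0146115 = 0.00789022
Evidence: 0.00547587 + 0.00789022 = 0.0133661
Responsibility of Component 2: 0.00789022 / 0.0133661 ≈ 0.5903

0.5903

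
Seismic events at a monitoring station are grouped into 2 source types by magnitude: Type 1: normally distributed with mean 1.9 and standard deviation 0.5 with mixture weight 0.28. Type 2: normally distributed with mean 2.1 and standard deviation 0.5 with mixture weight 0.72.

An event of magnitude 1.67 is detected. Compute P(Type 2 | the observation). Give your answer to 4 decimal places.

0.6638

The responsibility of component k is π_k f_k(x) divided by Σ_j π_j f_j(x).
Normal densities:
  p_1 = (1/(0.5·√(2π)))·exp(−(1.67−1.9)²/(2·0.5²)) = 0.797885·exp(-0.10580) = 0.717781
  p_2 = (1/(0.5·√(2π)))·exp(−(1.67−2.1)²/(2·0.5²)) = 0.797885·exp(-0.36980) = 0.551236
Unnormalised posteriors:
  π_1·p_1 = 0.28 × 0.717781 = 0.200979
  π_2·p_2 = 0.72 × 0.551236 = 0.39689
Evidence: 0.200979 + 0.39689 = 0.597869
So the posterior for Type 2 is 0.39689 / 0.597869 ≈ 0.6638.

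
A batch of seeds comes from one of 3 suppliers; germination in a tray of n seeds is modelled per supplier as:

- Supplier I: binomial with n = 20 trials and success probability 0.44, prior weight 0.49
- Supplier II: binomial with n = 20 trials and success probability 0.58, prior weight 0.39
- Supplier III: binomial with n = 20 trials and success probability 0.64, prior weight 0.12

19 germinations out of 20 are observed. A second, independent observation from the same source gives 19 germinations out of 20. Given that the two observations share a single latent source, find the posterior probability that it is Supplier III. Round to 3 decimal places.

0.905

Posterior ∝ prior × likelihood, so P(k | x) ∝ w_k f_k(x); normalise over all components.
Since both observations come from the same component, the likelihood for component k is f_k(x₁)·f_k(x₂).
  p_I = [C(20,19)·0.44^19·0.56^1 = 20·1.68113e-07·0.56 = 1.88286e-06] × [1.88286e-06] = 3.54518e-12
  p_II = [C(20,19)·0.58^19·0.42^1 = 20·3.19987e-05·0.42 = 0.000268789] × [0.000268789] = 7.22474e-08
  p_III = [C(20,19)·0.64^19·0.36^1 = 20·0.000207692·0.36 = 0.00149538] × [0.00149538] = 2.23617e-06
Weight by the priors:
  w_I·p_I = 0.49 × 3.54518e-12 = 1.73714e-12
  w_II·p_II = 0.39 × 7.22474e-08 = 2.81765e-08
  w_III·p_III = 0.12 × 2.23617e-06 = 2.6834e-07
Evidence: 1.73714e-12 + 2.81765e-08 + 2.6834e-07 = 2.96518e-07
Responsibility of Supplier III: 2.6834e-07 / 2.96518e-07 ≈ 0.905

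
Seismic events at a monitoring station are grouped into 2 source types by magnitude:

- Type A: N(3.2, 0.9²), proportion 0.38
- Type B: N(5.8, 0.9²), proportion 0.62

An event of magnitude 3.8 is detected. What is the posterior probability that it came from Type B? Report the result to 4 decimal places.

0.1471

Apply Bayes' rule: the posterior for each component is proportional to its prior times its likelihood at x.
Evaluate each component's likelihood at the observed value:
  L_A = (1/(0.9·√(2π)))·exp(−(3.8−3.2)²/(2·0.9²)) = 0.443269·exp(-0.22222) = 0.354942
  L_B = (1/(0.9·√(2π)))·exp(−(3.8−5.8)²/(2·0.9²)) = 0.443269·exp(-2.46914) = 0.0375263
Prior × likelihood for each component:
  w_A·L_A = 0.38 × 0.354942 = 0.134878
  w_B·L_B = 0.62 × 0.0375263 = 0.0232663
Marginal: 0.134878 + 0.0232663 = 0.158144
P(Type B | x) ≈ 0.1471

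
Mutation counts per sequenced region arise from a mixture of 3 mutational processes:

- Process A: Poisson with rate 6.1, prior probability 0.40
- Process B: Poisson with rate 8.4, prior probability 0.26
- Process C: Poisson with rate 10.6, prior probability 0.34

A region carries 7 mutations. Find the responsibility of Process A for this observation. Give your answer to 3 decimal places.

P(component k | x) = π_k·f_k(x) / marginal(x), where marginal(x) = Σ_j π_j·f_j(x).
Poisson probabilities:
  L_A = 0.139856
  L_B = 0.131659
  L_C = 0.0743343
Multiply by the mixture weights:
  π_A·L_A = 0.40 × 0.139856 = 0.0559425
  π_B·L_B = 0.26 × 0.131659 = 0.0342314
  π_C·L_C = 0.34 × 0.0743343 = 0.0252736
Denominator: 0.0559425 + 0.0342314 + 0.0252736 = 0.115448
P(Process A | the observation) ≈ 0.485

0.485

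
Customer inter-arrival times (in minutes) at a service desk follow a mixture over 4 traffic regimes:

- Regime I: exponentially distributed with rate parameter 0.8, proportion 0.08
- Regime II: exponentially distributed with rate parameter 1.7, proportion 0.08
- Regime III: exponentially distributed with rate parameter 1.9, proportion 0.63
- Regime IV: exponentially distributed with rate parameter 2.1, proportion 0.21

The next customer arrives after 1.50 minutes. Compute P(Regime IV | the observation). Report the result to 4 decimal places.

Posterior ∝ prior × likelihood, so P(k | x) ∝ w_k f_k(x); normalise over all components.
Evaluate each component's likelihood at the observed value:
  f_I = 0.8·e^(−0.8·1.50) = 0.8·e^(−1.2000) = 0.240955
  f_II = 1.7·e^(−1.7·1.50) = 1.7·e^(−2.5500) = 0.132739
  f_III = 1.9·e^(−1.9·1.50) = 1.9·e^(−2.8500) = 0.109904
  f_IV = 2.1·e^(−2.1·1.50) = 2.1·e^(−3.1500) = 0.0899895
Multiply by the mixture weights:
  w_I·f_I = 0.08 × 0.240955 = 0.0192764
  w_II·f_II = 0.08 × 0.132739 = 0.0106191
  w_III·f_III = 0.63 × 0.109904 = 0.0692397
  w_IV·f_IV = 0.21 × 0.0899895 = 0.0188978
Evidence: 0.0192764 + 0.0106191 + 0.0692397 + 0.0188978 = 0.118033
P(Regime IV | the observation) = 0.0188978 / 0.118033 ≈ 0.1601

0.1601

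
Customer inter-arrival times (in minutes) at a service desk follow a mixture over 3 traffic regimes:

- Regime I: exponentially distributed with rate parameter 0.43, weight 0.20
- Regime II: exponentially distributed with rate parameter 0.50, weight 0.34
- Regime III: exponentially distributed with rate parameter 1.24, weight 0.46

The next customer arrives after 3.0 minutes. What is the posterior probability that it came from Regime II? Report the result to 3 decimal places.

The responsibility of component k is π_k f_k(x) divided by Σ_j π_j f_j(x).
Evaluate each component's likelihood at the observed value:
  f_I = 0.43·e^(−0.43·3.0) = 0.43·e^(−1.2900) = 0.118366
  f_II = 0.50·e^(−0.50·3.0) = 0.50·e^(−1.5000) = 0.111565
  f_III = 1.24·e^(−1.24·3.0) = 1.24·e^(−3.7200) = 0.0300501
Weight by the priors:
  π_I·f_I = 0.20 × 0.118366 = 0.0236733
  π_II·f_II = 0.34 × 0.111565 = 0.0379321
  π_III·f_III = 0.46 × 0.0300501 = 0.0138231
Sum: 0.0236733 + 0.0379321 + 0.0138231 = 0.0754285
Responsibility of Regime II: 0.0379321 / 0.0754285 ≈ 0.503

0.503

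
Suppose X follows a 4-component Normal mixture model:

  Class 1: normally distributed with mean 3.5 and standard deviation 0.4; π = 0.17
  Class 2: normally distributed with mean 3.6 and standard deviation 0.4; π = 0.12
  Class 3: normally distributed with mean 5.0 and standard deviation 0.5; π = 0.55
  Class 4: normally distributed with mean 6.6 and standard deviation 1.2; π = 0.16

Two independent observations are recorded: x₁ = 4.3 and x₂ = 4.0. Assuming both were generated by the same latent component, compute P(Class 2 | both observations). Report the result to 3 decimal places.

Apply Bayes' rule: the posterior for each component is proportional to its prior times its likelihood at x.
Since both observations come from the same component, the likelihood for component k is f_k(x₁)·f_k(x₂).
  p_1 = [0.134977] × [0.456623] = 0.0616338
  p_2 = [0.215693] × [0.604927] = 0.130479
  p_3 = [0.299455] × [0.107982] = 0.0323357
  p_4 = [0.0529681] × [0.0317939] = 0.00168406
Unnormalised posteriors:
  P(Z=1)·p_1 = 0.17 × 0.0616338 = 0.0104777
  P(Z=2)·p_2 = 0.12 × 0.130479 = 0.0156574
  P(Z=3)·p_3 = 0.55 × 0.0323357 = 0.0177846
  P(Z=4)·p_4 = 0.16 × 0.00168406 = 0.00026945
Denominator: 0.0104777 + 0.0156574 + 0.0177846 + 0.00026945 = 0.0441893
Responsibility of Class 2: 0.0156574 / 0.0441893 ≈ 0.354

0.354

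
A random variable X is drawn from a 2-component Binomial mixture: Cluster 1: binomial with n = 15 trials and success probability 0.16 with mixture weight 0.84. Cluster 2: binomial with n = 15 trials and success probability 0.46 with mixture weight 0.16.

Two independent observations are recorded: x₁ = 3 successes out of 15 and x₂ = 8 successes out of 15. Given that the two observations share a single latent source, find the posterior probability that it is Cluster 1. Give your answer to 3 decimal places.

0.173

By Bayes' theorem, P(k | x) = π_k f_k(x) / Σ_j π_j f_j(x).
Since both observations come from the same component, the likelihood for component k is f_k(x₁)·f_k(x₂).
  L_1 = [C(15,3)·0.16^3·0.84^12 = 455·0.004096·0.12341 = 0.229997] × [0.000815574] = 0.00018758
  L_2 = [C(15,3)·0.46^3·0.54^12 = 455·0.097336·0.000614788 = 0.0272276] × [0.17273] = 0.00470303
Multiply by the mixture weights:
  π_1·L_1 = 0.84 × 0.00018758 = 0.000157567
  π_2·L_2 = 0.16 × 0.00470303 = 0.000752484
Sum: 0.000157567 + 0.000752484 = 0.000910052
P(Cluster 1 | data) = 0.000157567 / 0.000910052 ≈ 0.173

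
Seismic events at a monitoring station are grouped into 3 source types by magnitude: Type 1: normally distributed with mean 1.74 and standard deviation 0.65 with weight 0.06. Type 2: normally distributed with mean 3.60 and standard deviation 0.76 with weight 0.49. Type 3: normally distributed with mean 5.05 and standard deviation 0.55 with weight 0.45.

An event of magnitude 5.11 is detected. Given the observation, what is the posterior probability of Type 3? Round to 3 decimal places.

P(component k | x) = π_k·f_k(x) / marginal(x), where marginal(x) = Σ_j π_j·f_j(x).
Normal densities:
  f_1 = (1/(0.65·√(2π)))·exp(−(5.11−1.74)²/(2·0.65²)) = 0.613757·exp(-13.44012) = 8.93362e-07
  f_2 = (1/(0.76·√(2π)))·exp(−(5.11−3.60)²/(2·0.76²)) = 0.524924·exp(-1.97377) = 0.0729287
  f_3 = (1/(0.55·√(2π)))·exp(−(5.11−5.05)²/(2·0.55²)) = 0.725350·exp(-0.00595) = 0.721046
Prior × likelihood for each component:
  π_1·f_1 = 0.06 × 8.93362e-07 = 5.36017e-08
  π_2·f_2 = 0.49 × 0.0729287 = 0.0357351
  π_3·f_3 = 0.45 × 0.721046 = 0.324471
Marginal: 5.36017e-08 + 0.0357351 + 0.324471 = 0.360206
P(Type 3 | x) ≈ 0.901

0.901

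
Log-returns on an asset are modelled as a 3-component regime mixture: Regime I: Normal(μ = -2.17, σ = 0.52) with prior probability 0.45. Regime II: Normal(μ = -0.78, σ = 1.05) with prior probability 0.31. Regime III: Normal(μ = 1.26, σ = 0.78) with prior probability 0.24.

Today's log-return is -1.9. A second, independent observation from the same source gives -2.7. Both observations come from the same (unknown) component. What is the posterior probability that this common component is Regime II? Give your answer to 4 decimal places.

0.0334

Apply Bayes' rule: the posterior for each component is proportional to its prior times its likelihood at x.
Since both observations come from the same component, the likelihood for component k is f_k(x₁)·f_k(x₂).
  L_I = [(1/(0.52·√(2π)))·exp(−(-1.9−-2.17)²/(2·0.52²)) = 0.767197·exp(-0.13480) = 0.670446] × [0.456381] = 0.305979
  L_II = [(1/(1.05·√(2π)))·exp(−(-1.9−-0.78)²/(2·1.05²)) = 0.379945·exp(-0.56889) = 0.215107] × [0.0713923] = 0.015357
  L_III = [(1/(0.78·√(2π)))·exp(−(-1.9−1.26)²/(2·0.78²)) = 0.511464·exp(-8.20644) = 0.000139573] × [1.29364e-06] = 1.80558e-10
Unnormalised posteriors:
  π_I·L_I = 0.45 × 0.305979 = 0.13769
  π_II·L_II = 0.31 × 0.015357 = 0.00476067
  π_III·L_III = 0.24 × 1.80558e-10 = 4.33338e-11
Sum: 0.13769 + 0.00476067 + 4.33338e-11 = 0.142451
P(Regime II | x₁,x₂) ≈ 0.0334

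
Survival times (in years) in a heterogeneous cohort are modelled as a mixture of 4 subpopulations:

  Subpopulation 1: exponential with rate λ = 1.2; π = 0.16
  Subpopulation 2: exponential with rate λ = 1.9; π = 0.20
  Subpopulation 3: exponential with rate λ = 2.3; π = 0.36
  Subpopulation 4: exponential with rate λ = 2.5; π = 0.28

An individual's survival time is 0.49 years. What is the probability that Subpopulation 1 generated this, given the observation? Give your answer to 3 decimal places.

0.146

Posterior ∝ prior × likelihood, so P(k | x) ∝ π_k f_k(x); normalise over all components.
Evaluate each component's likelihood at the observed value:
  L_1 = 0.666524
  L_2 = 0.748903
  L_3 = 0.745209
  L_4 = 0.734394
Unnormalised posteriors:
  π_1·L_1 = 0.16 × 0.666524 = 0.106644
  π_2·L_2 = 0.20 × 0.748903 = 0.149781
  π_3·L_3 = 0.36 × 0.745209 = 0.268275
  π_4·L_4 = 0.28 × 0.734394 = 0.20563
Normaliser: 0.106644 + 0.149781 + 0.268275 + 0.20563 = 0.73033
P(Subpopulation 1 | x) ≈ 0.146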